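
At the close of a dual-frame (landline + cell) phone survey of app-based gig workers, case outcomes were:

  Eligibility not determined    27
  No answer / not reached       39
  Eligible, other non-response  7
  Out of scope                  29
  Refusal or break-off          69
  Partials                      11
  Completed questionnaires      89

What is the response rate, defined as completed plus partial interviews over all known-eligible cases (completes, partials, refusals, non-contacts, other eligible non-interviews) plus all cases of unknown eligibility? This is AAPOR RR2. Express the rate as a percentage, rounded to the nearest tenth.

41.3%

Num: 89 + 11 = 100
Base: 89 + 11 + 69 + 39 + 7 + 27 = 242
RR2 = 100 / 242 = 0.4132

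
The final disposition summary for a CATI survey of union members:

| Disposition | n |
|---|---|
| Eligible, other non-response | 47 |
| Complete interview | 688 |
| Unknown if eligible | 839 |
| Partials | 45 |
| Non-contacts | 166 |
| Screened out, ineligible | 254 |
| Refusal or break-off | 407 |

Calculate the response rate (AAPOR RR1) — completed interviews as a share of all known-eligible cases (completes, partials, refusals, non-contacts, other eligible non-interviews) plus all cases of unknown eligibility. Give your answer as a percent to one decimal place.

31.4%

Numerator = 688
Denominator = 688 + 45 + 407 + 166 + 47 + 839 = 2192
RR1 = 688 / 2192 = 0.3139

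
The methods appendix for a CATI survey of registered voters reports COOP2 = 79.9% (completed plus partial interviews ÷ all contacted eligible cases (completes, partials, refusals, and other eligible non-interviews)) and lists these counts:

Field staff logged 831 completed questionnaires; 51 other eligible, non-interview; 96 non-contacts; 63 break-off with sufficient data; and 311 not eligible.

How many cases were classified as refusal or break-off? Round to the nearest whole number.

Top: 831 + 63 = 894
COOP2 = 894 / D = 0.799
D = 894 / 0.799 = 1118.9
Rest of base = 945
refusal or break-off = 1118.9 − 945 ≈ 174

174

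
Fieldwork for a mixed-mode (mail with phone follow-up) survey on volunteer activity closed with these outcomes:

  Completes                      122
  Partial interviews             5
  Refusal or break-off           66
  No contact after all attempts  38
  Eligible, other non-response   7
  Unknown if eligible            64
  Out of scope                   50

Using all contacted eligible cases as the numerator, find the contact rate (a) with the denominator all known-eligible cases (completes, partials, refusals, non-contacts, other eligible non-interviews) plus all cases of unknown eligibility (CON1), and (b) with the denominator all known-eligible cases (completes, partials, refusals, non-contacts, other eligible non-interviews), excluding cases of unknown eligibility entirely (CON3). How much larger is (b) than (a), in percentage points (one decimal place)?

17.8

Num = 122 + 5 + 66 + 7 = 200
Denominator = 122 + 5 + 66 + 38 + 7 + 64 = 302
CON1 = 200 / 302 = 0.6623
Denominator = 122 + 5 + 66 + 38 + 7 = 238
CON3 = 200 / 238 = 0.8403
Difference = 84.03 − 66.23 = 17.80 percentage points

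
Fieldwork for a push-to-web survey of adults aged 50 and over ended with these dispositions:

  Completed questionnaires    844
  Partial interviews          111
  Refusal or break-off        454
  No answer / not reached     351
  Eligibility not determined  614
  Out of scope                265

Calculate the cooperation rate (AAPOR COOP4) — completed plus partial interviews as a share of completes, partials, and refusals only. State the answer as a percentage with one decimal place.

67.8%

Top → 844 + 111 = 955
Denom → 844 + 111 + 454 = 1409
COOP4 = 955 / 1409 = 0.6778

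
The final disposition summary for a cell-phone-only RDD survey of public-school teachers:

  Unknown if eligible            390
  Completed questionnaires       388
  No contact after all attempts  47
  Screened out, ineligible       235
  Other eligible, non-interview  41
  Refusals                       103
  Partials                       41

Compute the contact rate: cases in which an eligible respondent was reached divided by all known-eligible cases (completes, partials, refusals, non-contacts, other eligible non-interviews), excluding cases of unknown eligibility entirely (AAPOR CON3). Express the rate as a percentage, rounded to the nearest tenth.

92.4%

Num → 388 + 41 + 103 + 41 = 573
Base → 388 + 41 + 103 + 47 + 41 = 620
CON3 = 573 / 620 = 0.9242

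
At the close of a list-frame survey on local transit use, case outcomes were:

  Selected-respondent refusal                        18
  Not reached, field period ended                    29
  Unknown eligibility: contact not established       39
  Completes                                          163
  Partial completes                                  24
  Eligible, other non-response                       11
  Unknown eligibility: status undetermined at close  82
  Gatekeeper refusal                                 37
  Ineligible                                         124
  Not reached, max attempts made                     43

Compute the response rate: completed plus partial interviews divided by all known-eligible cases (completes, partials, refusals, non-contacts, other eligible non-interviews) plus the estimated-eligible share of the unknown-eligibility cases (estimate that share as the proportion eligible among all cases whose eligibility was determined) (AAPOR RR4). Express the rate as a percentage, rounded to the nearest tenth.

Declined to participate = 37 + 18 = 55
No contact after all attempts = 29 + 43 = 72
Undetermined eligibility = 39 + 82 = 121
Num → 163 + 24 = 187
Determined eligible → 163 + 24 + 55 + 72 + 11 = 325
e = 325 / (325 + 124) = 325 / 449 = 0.7238
e × U → 0.7238 × 121 = 87.58
Base → 325 + 87.58 = 412.58
RR4 = 187 / 412.58 = 0.4532

45.3%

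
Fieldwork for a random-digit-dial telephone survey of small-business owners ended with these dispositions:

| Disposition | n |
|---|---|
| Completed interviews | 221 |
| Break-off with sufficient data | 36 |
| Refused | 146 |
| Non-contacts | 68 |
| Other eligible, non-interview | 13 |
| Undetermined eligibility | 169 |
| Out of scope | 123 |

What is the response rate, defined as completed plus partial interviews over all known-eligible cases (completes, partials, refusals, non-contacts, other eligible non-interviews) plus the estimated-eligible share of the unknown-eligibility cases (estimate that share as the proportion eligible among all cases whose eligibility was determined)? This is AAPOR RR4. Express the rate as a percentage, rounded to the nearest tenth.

41.5%

Num → 221 + 36 = 257
Determined eligible → 221 + 36 + 146 + 68 + 13 = 484
e = 484 / (484 + 123) = 484 / 607 = 0.7974
Eligible share of unknowns → 0.7974 × 169 = 134.76
Denominator → 484 + 134.76 = 618.76
RR4 = 257 / 618.76 = 0.4153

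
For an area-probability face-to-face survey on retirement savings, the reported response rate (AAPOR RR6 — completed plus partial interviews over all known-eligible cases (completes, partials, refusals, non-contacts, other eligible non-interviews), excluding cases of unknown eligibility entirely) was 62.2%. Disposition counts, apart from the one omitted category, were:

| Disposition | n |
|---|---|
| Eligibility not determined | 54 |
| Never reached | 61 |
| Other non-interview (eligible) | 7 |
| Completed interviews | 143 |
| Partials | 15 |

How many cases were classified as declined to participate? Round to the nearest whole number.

28

Numerator: 143 + 15 = 158
RR6 = 158 / D = 0.622
D = 158 / 0.622 = 254.0
Other denominator terms total 226
declined to participate = 254.0 − 226 ≈ 28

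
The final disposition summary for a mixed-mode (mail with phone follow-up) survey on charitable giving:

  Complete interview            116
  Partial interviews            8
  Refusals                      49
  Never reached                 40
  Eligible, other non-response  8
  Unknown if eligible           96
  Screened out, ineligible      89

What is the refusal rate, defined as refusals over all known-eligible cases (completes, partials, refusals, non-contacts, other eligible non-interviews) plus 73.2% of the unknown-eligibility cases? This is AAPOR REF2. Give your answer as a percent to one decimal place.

Top = 49
Determined eligible = 116 + 8 + 49 + 40 + 8 = 221
e × U = 0.7320 × 96 = 70.27
Denominator = 221 + 70.27 = 291.27
REF2 = 49 / 291.27 = 0.1682

16.8%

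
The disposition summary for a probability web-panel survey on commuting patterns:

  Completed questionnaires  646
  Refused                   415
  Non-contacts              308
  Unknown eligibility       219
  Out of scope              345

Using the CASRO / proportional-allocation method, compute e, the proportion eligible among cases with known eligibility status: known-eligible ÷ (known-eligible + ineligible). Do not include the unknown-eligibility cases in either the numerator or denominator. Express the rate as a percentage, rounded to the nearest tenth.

79.9%

Known eligible → 646 + 415 + 308 = 1369
e = 1369 / (1369 + 345) = 1369 / 1714 = 0.7987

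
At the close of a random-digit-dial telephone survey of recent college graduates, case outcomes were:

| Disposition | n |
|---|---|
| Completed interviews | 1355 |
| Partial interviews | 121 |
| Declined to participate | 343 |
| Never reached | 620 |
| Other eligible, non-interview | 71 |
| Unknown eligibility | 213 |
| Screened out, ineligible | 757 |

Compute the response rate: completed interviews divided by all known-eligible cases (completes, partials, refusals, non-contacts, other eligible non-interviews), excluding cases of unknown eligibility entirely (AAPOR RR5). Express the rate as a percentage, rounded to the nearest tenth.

Num → 1355
Denom → 1355 + 121 + 343 + 620 + 71 = 2510
RR5 = 1355 / 2510 = 0.5398

54.0%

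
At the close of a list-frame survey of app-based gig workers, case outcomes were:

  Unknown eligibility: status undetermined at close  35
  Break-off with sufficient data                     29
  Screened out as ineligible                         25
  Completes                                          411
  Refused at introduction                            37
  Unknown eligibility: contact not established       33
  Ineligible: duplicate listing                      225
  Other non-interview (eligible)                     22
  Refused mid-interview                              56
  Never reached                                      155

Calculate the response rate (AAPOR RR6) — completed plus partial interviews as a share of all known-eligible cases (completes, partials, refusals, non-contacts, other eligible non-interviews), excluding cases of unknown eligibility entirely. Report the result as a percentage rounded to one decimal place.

Refusals = 37 + 56 = 93
Undetermined eligibility = 33 + 35 = 68
Not eligible = 25 + 225 = 250
Top → 411 + 29 = 440
Denominator → 411 + 29 + 93 + 155 + 22 = 710
RR6 = 440 / 710 = 0.6197

62.0%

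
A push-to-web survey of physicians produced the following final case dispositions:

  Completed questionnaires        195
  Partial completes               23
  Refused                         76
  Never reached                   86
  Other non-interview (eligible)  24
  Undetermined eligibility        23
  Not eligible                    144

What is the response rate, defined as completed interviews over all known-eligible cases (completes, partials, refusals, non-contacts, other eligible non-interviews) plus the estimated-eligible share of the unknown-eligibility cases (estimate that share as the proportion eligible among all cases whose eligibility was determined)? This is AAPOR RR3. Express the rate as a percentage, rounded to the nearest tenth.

Num: 195
Eligible (known): 195 + 23 + 76 + 86 + 24 = 404
e = 404 / (404 + 144) = 404 / 548 = 0.7372
Eligible share of unknowns: 0.7372 × 23 = 16.96
Denominator: 404 + 16.96 = 420.96
RR3 = 195 / 420.96 = 0.4632

46.3%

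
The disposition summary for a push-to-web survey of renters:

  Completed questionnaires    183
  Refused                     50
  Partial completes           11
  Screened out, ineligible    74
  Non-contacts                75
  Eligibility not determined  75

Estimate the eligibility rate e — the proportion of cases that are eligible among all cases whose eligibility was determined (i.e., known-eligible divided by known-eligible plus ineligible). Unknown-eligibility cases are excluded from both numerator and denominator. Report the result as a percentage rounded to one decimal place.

81.2%

Known eligible = 183 + 11 + 50 + 75 = 319
e = 319 / (319 + 74) = 319 / 393 = 0.8117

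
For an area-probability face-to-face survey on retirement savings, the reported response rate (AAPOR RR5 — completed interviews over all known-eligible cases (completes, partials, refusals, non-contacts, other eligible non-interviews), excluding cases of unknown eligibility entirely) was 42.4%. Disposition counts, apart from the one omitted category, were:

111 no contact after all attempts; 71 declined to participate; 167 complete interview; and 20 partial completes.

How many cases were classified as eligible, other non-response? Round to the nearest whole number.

RR5 = 167 / D = 0.424
D = 167 / 0.424 = 393.9
Remaining denominator categories sum to 369
eligible, other non-response = 393.9 − 369 ≈ 25

25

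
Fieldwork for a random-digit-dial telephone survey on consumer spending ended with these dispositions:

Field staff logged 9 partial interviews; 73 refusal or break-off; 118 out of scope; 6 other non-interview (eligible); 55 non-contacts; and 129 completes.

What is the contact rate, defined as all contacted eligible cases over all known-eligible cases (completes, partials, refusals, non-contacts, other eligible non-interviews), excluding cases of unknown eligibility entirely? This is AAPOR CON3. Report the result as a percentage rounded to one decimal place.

Numerator: 129 + 9 + 73 + 6 = 217
Denom: 129 + 9 + 73 + 55 + 6 = 272
CON3 = 217 / 272 = 0.7978

79.8%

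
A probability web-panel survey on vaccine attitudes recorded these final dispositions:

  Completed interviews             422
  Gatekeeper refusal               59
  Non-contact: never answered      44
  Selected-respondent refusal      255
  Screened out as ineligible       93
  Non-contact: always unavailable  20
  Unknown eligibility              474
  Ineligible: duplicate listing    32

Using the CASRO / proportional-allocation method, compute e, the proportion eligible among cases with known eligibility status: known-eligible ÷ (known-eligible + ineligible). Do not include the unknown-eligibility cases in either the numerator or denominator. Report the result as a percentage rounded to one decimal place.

86.5%

Refusal or break-off = 59 + 255 = 314
Non-contacts = 44 + 20 = 64
Not eligible = 93 + 32 = 125
Eligible (known) → 422 + 314 + 64 = 800
e = 800 / (800 + 125) = 800 / 925 = 0.8649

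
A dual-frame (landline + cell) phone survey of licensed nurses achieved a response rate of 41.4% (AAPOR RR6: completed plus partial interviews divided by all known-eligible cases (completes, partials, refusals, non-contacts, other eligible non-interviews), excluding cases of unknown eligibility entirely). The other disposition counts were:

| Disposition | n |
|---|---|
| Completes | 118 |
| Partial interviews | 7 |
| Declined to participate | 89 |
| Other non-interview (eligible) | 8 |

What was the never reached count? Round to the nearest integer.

Top → 118 + 7 = 125
RR6 = 125 / D = 0.414
D = 125 / 0.414 = 301.9
Remaining denominator categories sum to 222
never reached = 301.9 − 222 ≈ 80

80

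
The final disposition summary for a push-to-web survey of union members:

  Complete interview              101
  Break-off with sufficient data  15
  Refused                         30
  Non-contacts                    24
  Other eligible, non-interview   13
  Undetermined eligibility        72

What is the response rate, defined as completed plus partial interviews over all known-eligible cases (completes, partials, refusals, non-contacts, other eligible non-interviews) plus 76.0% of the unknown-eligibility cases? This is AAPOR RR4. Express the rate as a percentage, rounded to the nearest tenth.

Num = 101 + 15 = 116
Determined eligible = 101 + 15 + 30 + 24 + 13 = 183
Estimated eligible among unknowns = 0.7600 × 72 = 54.72
Base = 183 + 54.72 = 237.72
RR4 = 116 / 237.72 = 0.4880

48.8%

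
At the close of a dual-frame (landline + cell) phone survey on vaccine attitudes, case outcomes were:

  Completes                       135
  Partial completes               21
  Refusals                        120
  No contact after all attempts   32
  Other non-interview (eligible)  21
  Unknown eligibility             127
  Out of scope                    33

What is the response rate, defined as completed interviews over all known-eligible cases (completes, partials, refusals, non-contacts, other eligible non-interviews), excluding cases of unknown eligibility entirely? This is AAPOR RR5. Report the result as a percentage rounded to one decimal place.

41.0%

Num: 135
Base: 135 + 21 + 120 + 32 + 21 = 329
RR5 = 135 / 329 = 0.4103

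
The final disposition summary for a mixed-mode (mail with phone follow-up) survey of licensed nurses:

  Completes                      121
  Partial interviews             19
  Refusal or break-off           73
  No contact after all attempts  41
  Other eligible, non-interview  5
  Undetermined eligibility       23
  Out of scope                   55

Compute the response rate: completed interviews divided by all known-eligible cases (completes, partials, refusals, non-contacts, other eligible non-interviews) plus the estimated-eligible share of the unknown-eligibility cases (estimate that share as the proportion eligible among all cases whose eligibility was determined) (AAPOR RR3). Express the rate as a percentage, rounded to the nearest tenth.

43.5%

Numerator: 121
Determined eligible: 121 + 19 + 73 + 41 + 5 = 259
e = 259 / (259 + 55) = 259 / 314 = 0.8248
Estimated eligible among unknowns: 0.8248 × 23 = 18.97
Denominator: 259 + 18.97 = 277.97
RR3 = 121 / 277.97 = 0.4353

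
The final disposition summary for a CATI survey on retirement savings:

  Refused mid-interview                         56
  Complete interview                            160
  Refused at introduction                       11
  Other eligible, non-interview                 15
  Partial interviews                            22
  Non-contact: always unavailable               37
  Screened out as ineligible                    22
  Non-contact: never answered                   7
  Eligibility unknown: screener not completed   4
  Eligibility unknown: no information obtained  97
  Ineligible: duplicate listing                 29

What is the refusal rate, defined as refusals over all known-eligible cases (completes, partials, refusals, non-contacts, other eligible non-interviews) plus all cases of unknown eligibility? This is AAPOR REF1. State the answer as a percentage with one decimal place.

Refusal or break-off = 11 + 56 = 67
No contact after all attempts = 7 + 37 = 44
Unknown if eligible = 4 + 97 = 101
Screened out, ineligible = 22 + 29 = 51
Numerator: 67
Denom: 160 + 22 + 67 + 44 + 15 + 101 = 409
REF1 = 67 / 409 = 0.1638

16.4%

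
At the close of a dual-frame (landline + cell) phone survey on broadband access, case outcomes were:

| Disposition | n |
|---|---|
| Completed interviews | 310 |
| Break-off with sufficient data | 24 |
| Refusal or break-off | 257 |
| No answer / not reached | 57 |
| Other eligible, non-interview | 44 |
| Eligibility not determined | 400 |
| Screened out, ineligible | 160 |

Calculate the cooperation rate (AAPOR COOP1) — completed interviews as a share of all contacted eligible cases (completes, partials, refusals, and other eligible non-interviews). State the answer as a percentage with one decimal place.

48.8%

Num: 310
Denominator: 310 + 24 + 257 + 44 = 635
COOP1 = 310 / 635 = 0.4882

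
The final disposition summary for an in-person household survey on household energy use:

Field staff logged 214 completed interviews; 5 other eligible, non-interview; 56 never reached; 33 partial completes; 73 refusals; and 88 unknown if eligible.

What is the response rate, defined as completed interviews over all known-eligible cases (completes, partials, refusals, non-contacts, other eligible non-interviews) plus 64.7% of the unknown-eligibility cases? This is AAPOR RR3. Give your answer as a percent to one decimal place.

48.9%

Numerator: 214
Known eligible: 214 + 33 + 73 + 56 + 5 = 381
Eligible share of unknowns: 0.6470 × 88 = 56.94
Denominator: 381 + 56.94 = 437.94
RR3 = 214 / 437.94 = 0.4887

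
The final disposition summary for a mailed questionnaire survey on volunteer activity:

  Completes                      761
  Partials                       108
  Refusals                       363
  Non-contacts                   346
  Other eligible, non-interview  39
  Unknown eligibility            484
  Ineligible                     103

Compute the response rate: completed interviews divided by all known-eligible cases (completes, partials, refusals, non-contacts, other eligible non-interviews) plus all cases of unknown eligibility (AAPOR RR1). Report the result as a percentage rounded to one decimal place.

Numerator → 761
Denom → 761 + 108 + 363 + 346 + 39 + 484 = 2101
RR1 = 761 / 2101 = 0.3622

36.2%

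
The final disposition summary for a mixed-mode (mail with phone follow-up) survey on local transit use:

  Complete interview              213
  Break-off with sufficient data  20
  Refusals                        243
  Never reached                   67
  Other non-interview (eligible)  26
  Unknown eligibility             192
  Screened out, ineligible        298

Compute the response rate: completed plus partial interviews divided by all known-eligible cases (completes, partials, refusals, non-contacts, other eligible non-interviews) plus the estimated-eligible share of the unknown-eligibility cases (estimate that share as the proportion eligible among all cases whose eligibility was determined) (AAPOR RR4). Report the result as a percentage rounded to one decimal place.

Top: 213 + 20 = 233
Determined eligible: 213 + 20 + 243 + 67 + 26 = 569
e = 569 / (569 + 298) = 569 / 867 = 0.6563
e × U: 0.6563 × 192 = 126.01
Base: 569 + 126.01 = 695.01
RR4 = 233 / 695.01 = 0.3352

33.5%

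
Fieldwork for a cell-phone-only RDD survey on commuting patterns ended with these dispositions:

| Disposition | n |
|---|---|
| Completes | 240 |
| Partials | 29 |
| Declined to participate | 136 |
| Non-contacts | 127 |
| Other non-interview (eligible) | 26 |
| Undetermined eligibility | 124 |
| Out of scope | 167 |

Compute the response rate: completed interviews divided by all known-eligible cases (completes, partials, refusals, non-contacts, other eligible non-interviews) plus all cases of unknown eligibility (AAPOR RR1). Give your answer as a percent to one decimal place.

Numerator: 240
Denominator: 240 + 29 + 136 + 127 + 26 + 124 = 682
RR1 = 240 / 682 = 0.3519

35.2%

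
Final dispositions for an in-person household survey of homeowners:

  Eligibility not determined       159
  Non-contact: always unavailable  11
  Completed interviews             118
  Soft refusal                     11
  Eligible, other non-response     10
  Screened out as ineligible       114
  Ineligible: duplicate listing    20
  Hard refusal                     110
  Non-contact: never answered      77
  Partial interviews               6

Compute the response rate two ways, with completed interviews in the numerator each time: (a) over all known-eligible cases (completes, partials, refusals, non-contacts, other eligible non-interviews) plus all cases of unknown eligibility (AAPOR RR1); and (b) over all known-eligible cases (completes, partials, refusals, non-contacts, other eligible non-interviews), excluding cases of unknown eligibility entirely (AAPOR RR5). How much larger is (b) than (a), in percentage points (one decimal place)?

Refused = 110 + 11 = 121
Non-contacts = 77 + 11 = 88
Not eligible = 114 + 20 = 134
Top = 118
Base = 118 + 6 + 121 + 88 + 10 + 159 = 502
RR1 = 118 / 502 = 0.2351
Base = 118 + 6 + 121 + 88 + 10 = 343
RR5 = 118 / 343 = 0.3440
Difference = 34.40 − 23.51 = 10.89 percentage points

10.9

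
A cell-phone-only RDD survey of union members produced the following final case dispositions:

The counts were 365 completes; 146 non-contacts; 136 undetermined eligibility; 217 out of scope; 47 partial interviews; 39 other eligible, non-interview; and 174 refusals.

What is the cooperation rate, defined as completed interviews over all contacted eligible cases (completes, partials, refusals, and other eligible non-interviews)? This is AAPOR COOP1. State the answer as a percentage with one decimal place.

Top: 365
Denominator: 365 + 47 + 174 + 39 = 625
COOP1 = 365 / 625 = 0.5840

58.4%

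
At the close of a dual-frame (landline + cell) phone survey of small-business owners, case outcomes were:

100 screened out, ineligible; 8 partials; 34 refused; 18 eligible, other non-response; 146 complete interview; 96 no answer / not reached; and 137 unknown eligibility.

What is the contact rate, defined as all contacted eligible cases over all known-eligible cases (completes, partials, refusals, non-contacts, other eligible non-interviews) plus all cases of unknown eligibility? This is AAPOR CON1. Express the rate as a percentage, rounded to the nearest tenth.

Num = 146 + 8 + 34 + 18 = 206
Denom = 146 + 8 + 34 + 96 + 18 + 137 = 439
CON1 = 206 / 439 = 0.4692

46.9%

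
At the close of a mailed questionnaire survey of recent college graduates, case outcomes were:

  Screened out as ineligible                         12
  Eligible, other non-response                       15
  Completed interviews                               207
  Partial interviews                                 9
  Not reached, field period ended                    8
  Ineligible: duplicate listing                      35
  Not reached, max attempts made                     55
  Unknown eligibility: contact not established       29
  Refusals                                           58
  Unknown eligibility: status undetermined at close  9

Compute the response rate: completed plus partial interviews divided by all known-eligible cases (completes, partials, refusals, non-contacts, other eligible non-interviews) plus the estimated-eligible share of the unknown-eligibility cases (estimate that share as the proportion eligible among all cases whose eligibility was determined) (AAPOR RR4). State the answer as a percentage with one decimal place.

Never reached = 8 + 55 = 63
Unknown if eligible = 29 + 9 = 38
Ineligible = 12 + 35 = 47
Num: 207 + 9 = 216
Eligible (known): 207 + 9 + 58 + 63 + 15 = 352
e = 352 / (352 + 47) = 352 / 399 = 0.8822
Estimated eligible among unknowns: 0.8822 × 38 = 33.52
Denominator: 352 + 33.52 = 385.52
RR4 = 216 / 385.52 = 0.5603

56.0%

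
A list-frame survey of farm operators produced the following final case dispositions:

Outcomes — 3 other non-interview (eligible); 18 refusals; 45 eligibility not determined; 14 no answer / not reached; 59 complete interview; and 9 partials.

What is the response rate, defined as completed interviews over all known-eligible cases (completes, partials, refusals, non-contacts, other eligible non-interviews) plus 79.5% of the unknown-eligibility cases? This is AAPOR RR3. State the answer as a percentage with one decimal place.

42.5%

Numerator: 59
Eligible (known): 59 + 9 + 18 + 14 + 3 = 103
Estimated eligible among unknowns: 0.7950 × 45 = 35.77
Denominator: 103 + 35.77 = 138.77
RR3 = 59 / 138.77 = 0.4252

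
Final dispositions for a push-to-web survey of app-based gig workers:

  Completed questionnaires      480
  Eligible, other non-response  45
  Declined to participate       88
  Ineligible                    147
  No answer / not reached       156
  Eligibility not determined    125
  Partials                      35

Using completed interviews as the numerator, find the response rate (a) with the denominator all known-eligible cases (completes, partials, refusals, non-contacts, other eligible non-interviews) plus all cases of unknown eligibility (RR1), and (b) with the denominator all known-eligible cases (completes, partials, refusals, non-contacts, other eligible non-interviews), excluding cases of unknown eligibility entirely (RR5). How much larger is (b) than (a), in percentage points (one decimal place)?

8.0

Num: 480
Denom: 480 + 35 + 88 + 156 + 45 + 125 = 929
RR1 = 480 / 929 = 0.5167
Denom: 480 + 35 + 88 + 156 + 45 = 804
RR5 = 480 / 804 = 0.5970
Difference = 59.70 − 51.67 = 8.03 percentage points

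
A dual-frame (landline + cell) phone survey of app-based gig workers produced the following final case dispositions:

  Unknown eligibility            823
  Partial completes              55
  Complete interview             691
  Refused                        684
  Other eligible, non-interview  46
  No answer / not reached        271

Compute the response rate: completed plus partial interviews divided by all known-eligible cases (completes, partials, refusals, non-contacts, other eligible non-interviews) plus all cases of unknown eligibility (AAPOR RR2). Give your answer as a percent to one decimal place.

29.0%

Top = 691 + 55 = 746
Denom = 691 + 55 + 684 + 271 + 46 + 823 = 2570
RR2 = 746 / 2570 = 0.2903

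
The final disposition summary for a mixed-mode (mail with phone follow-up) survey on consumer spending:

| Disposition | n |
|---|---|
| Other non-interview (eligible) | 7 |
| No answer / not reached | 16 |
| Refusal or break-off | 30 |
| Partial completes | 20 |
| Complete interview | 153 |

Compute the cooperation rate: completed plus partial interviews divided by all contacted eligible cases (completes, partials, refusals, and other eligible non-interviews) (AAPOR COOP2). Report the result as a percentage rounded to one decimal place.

82.4%

Num = 153 + 20 = 173
Base = 153 + 20 + 30 + 7 = 210
COOP2 = 173 / 210 = 0.8238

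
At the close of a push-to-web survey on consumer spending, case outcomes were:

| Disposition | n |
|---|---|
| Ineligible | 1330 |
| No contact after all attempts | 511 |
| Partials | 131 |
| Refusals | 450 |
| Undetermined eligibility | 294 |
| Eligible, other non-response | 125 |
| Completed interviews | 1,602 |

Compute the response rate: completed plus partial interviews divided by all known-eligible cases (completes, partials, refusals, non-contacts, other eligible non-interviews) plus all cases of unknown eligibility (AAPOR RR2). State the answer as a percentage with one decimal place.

Numerator = 1602 + 131 = 1733
Denominator = 1602 + 131 + 450 + 511 + 125 + 294 = 3113
RR2 = 1733 / 3113 = 0.5567

55.7%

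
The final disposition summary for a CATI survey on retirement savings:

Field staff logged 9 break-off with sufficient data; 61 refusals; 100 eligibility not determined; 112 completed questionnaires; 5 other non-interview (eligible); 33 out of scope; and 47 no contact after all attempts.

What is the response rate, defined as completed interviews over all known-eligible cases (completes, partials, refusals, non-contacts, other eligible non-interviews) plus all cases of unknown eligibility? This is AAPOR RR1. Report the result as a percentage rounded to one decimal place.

Num: 112
Base: 112 + 9 + 61 + 47 + 5 + 100 = 334
RR1 = 112 / 334 = 0.3353

33.5%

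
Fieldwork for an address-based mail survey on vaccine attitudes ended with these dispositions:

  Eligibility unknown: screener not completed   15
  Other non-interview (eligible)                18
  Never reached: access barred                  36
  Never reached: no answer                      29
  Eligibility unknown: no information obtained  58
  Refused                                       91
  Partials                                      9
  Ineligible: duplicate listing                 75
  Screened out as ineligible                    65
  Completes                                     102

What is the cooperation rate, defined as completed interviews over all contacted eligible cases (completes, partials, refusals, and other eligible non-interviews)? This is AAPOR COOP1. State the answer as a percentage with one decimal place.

Non-contacts = 29 + 36 = 65
Unknown eligibility = 15 + 58 = 73
Ineligible = 65 + 75 = 140
Numerator: 102
Denom: 102 + 9 + 91 + 18 = 220
COOP1 = 102 / 220 = 0.4636

46.4%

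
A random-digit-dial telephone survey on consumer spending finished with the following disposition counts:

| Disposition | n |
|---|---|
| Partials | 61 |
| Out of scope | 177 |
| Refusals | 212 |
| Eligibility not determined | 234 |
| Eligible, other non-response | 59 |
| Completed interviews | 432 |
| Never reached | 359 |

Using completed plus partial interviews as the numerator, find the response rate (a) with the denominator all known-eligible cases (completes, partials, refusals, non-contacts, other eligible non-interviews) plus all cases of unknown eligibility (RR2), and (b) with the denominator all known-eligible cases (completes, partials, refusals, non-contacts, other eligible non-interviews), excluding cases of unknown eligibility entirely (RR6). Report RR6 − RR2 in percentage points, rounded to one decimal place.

7.6

Num = 432 + 61 = 493
Denominator = 432 + 61 + 212 + 359 + 59 + 234 = 1357
RR2 = 493 / 1357 = 0.3633
Denominator = 432 + 61 + 212 + 359 + 59 = 1123
RR6 = 493 / 1123 = 0.4390
Difference = 43.90 − 36.33 = 7.57 percentage points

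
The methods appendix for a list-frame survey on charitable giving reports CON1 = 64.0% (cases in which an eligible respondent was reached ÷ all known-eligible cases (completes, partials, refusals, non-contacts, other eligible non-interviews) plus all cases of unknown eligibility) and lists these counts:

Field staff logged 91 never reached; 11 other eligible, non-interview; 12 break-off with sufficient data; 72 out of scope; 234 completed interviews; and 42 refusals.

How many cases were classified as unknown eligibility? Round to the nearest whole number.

Num → 234 + 12 + 42 + 11 = 299
CON1 = 299 / D = 0.640
D = 299 / 0.640 = 467.2
Rest of base = 390
unknown eligibility = 467.2 − 390 ≈ 77

77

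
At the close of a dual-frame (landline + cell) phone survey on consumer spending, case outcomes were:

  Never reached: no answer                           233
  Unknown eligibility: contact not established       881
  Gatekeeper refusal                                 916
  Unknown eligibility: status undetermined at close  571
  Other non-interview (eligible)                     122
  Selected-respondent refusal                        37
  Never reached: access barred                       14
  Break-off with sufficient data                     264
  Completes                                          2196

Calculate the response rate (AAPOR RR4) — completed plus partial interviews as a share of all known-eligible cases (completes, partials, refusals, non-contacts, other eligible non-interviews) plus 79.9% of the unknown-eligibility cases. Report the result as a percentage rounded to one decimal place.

49.8%

Refusals = 916 + 37 = 953
Never reached = 233 + 14 = 247
Undetermined eligibility = 881 + 571 = 1452
Numerator: 2196 + 264 = 2460
Determined eligible: 2196 + 264 + 953 + 247 + 122 = 3782
e × U: 0.7990 × 1452 = 1160.15
Base: 3782 + 1160.15 = 4942.15
RR4 = 2460 / 4942.15 = 0.4978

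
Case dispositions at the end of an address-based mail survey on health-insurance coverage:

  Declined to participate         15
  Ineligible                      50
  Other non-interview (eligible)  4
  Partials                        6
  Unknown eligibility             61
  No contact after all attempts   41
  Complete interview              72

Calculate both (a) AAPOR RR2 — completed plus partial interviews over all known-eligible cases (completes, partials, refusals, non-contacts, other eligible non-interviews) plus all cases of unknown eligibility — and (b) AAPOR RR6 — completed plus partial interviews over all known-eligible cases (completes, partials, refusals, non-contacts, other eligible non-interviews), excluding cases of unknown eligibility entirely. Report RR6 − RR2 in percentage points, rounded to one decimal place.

Numerator → 72 + 6 = 78
Denom → 72 + 6 + 15 + 41 + 4 + 61 = 199
RR2 = 78 / 199 = 0.3920
Denom → 72 + 6 + 15 + 41 + 4 = 138
RR6 = 78 / 138 = 0.5652
Difference = 56.52 − 39.20 = 17.32 percentage points

17.3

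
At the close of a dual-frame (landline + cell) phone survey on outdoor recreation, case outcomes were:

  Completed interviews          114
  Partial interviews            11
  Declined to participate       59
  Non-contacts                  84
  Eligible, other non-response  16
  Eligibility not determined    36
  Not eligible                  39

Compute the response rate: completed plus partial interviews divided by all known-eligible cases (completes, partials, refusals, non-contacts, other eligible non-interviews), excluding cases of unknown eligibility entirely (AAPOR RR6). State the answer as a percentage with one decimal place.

Num: 114 + 11 = 125
Base: 114 + 11 + 59 + 84 + 16 = 284
RR6 = 125 / 284 = 0.4401

44.0%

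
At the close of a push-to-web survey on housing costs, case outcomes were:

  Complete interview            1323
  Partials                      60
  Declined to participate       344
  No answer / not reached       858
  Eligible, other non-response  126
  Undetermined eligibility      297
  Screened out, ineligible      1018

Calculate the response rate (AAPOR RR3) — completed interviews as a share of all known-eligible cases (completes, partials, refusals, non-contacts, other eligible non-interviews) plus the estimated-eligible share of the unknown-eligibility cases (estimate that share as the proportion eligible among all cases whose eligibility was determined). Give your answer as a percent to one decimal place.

45.2%

Top: 1323
Determined eligible: 1323 + 60 + 344 + 858 + 126 = 2711
e = 2711 / (2711 + 1018) = 2711 / 3729 = 0.7270
e × U: 0.7270 × 297 = 215.92
Denominator: 2711 + 215.92 = 2926.92
RR3 = 1323 / 2926.92 = 0.4520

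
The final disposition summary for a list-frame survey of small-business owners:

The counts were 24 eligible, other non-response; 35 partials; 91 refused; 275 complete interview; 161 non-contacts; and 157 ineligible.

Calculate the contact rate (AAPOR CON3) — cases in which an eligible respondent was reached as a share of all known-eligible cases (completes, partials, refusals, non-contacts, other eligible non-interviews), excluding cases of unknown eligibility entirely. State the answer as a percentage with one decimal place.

Numerator: 275 + 35 + 91 + 24 = 425
Base: 275 + 35 + 91 + 161 + 24 = 586
CON3 = 425 / 586 = 0.7253

72.5%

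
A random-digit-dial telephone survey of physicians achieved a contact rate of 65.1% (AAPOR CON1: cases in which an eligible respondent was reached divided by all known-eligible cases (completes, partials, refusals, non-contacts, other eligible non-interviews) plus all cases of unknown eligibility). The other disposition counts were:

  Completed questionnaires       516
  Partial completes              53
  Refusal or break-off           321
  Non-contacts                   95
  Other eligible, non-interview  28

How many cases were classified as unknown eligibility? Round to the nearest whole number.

Numerator = 516 + 53 + 321 + 28 = 918
CON1 = 918 / D = 0.651
D = 918 / 0.651 = 1410.1
Remaining denominator categories sum to 1013
unknown eligibility = 1410.1 − 1013 ≈ 397

397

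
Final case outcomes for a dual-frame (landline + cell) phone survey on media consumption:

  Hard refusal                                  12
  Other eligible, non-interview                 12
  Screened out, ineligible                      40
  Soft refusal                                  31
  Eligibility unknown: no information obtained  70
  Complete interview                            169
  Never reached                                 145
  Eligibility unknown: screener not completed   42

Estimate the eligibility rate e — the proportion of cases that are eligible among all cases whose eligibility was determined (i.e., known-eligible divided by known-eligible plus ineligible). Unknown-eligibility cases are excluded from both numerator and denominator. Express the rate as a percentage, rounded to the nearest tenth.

Refusal or break-off = 12 + 31 = 43
Undetermined eligibility = 42 + 70 = 112
Known eligible: 169 + 43 + 145 + 12 = 369
e = 369 / (369 + 40) = 369 / 409 = 0.9022

90.2%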